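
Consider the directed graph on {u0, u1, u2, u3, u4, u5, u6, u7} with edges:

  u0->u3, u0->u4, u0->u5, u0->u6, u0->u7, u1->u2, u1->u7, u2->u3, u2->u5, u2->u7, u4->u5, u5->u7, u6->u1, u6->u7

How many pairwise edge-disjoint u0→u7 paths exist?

Assign every edge capacity 1; by Menger, the answer equals the max flow.
Path u0→u7 (+1); total 1.
Path u0→u5→u7 (+1); total 2.
Path u0→u6→u7 (+1); total 3.
No residual u0→u7 path; max flow = 3.
Certifying cut of size 3: {u0→u6, u0→u7, u5→u7}.

3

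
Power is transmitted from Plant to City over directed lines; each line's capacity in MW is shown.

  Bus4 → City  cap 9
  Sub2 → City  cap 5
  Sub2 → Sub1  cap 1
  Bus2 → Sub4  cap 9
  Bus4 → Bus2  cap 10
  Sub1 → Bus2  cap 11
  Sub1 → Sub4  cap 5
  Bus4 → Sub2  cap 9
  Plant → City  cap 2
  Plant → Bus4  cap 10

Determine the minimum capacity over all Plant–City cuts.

Augment Plant→City: bottleneck 2, flow now 2.
Augment Plant→Bus4→City: bottleneck 9, flow now 11.
Augment Plant→Bus4→Sub2→City: bottleneck 1, flow now 12.
No augmenting path remains; maximum flow = 12.
By max-flow min-cut, the minimum cut capacity equals the max flow.
In the residual graph, reachable from Plant: {Plant}.
Min-cut edges: Plant→Bus4 (10), Plant→City (2); capacity 10 + 2 = 12.

12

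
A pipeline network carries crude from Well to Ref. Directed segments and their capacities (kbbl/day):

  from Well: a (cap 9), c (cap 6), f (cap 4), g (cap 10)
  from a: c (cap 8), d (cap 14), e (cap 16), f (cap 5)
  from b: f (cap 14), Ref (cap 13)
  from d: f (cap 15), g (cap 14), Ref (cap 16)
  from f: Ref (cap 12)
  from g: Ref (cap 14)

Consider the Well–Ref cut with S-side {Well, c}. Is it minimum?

Given cut capacity: 9 + 4 + 10 = 23.
Augment Well→f→Ref: bottleneck 4, flow now 4.
Augment Well→g→Ref: bottleneck 10, flow now 14.
Augment Well→a→d→Ref: bottleneck 9, flow now 23.
No augmenting path remains; maximum flow = 23.
Cut capacity 23 equals the max flow, so it is a minimum cut.

Yes — it is a minimum cut (capacity 23).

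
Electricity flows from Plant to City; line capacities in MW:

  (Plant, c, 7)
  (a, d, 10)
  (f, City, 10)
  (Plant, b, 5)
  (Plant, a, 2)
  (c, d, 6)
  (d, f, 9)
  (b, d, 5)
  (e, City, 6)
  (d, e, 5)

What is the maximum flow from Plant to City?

Augment Plant→a→d→e→City: bottleneck 2, flow now 2.
Augment Plant→b→d→e→City: bottleneck 3, flow now 5.
Augment Plant→b→d→f→City: bottleneck 2, flow now 7.
Augment Plant→c→d→f→City: bottleneck 6, flow now 13.
No augmenting path remains; maximum flow = 13.
In the residual graph, reachable from Plant: {Plant, c}.
Min-cut edges: Plant→a (2), Plant→b (5), c→d (6); capacity 2 + 5 + 6 = 13.
This cut is saturated, so no flow can exceed 13.

13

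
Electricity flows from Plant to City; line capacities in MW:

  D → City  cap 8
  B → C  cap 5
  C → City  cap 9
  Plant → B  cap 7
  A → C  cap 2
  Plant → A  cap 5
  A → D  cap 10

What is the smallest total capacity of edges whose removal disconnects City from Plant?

Augment Plant→A→C→City: bottleneck 2, flow now 2.
Augment Plant→A→D→City: bottleneck 3, flow now 5.
Augment Plant→B→C→City: bottleneck 5, flow now 10.
No augmenting path remains; maximum flow = 10.
By max-flow min-cut, the minimum cut capacity equals the max flow.
In the residual graph, reachable from Plant: {Plant, B}.
Min-cut edges: Plant→A (5), B→C (5); capacity 5 + 5 = 10.

10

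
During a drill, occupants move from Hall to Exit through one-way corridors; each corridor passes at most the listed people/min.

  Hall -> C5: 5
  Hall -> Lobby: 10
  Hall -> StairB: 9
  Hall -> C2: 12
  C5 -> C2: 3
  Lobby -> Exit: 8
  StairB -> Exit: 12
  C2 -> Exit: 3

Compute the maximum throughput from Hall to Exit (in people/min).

20

Augment Hall→Lobby→Exit: bottleneck 8, flow now 8.
Augment Hall→StairB→Exit: bottleneck 9, flow now 17.
Augment Hall→C2→Exit: bottleneck 3, flow now 20.
No augmenting path remains; maximum flow = 20.
In the residual graph, reachable from Hall: {Hall, C5, Lobby, C2}.
Min-cut edges: Hall→StairB (9), Lobby→Exit (8), C2→Exit (3); capacity 9 + 8 + 3 = 20.
This cut is saturated, so no flow can exceed 20.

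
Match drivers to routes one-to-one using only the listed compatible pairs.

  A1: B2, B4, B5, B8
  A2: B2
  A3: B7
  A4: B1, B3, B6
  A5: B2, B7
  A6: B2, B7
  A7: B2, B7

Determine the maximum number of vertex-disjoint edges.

Unit-capacity flow: source→left, listed edges, right→sink; max matching = max flow.
Augmenting path A1→B2 (+1); matched 1.
Augmenting path A3→B7 (+1); matched 2.
Augmenting path A4→B1 (+1); matched 3.
Augmenting path A2→B2→A1→B4 (+1); matched 4.
No augmenting path remains; maximum matching = 4.
König certificate: {A1, A4, B2, B7} is a vertex cover of size 4 (every listed pair touches it), so no matching can be larger.

4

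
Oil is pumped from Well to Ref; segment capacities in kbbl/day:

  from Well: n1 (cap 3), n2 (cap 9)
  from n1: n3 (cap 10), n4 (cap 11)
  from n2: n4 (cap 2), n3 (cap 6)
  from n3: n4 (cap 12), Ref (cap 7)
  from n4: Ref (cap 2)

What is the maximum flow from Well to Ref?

Augment Well→n1→n3→Ref: bottleneck 3, flow now 3.
Augment Well→n2→n3→Ref: bottleneck 4, flow now 7.
Augment Well→n2→n4→Ref: bottleneck 2, flow now 9.
No augmenting path remains; maximum flow = 9.
In the residual graph, reachable from Well: {Well, n1, n2, n3, n4}.
Min-cut edges: n3→Ref (7), n4→Ref (2); capacity 7 + 2 = 9.
This cut is saturated, so no flow can exceed 9.

9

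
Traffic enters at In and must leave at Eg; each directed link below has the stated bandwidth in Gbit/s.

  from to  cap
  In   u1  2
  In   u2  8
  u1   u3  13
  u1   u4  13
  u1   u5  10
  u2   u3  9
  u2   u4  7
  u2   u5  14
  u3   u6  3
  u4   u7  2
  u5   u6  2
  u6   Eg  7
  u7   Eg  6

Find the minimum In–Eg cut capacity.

7

Augment In→u1→u3→u6→Eg: bottleneck 2, flow now 2.
Augment In→u2→u3→u6→Eg: bottleneck 1, flow now 3.
Augment In→u2→u4→u7→Eg: bottleneck 2, flow now 5.
Augment In→u2→u5→u6→Eg: bottleneck 2, flow now 7.
No augmenting path remains; maximum flow = 7.
By max-flow min-cut, the minimum cut capacity equals the max flow.
In the residual graph, reachable from In: {In, u1, u2, u3, u4, u5}.
Min-cut edges: u3→u6 (3), u4→u7 (2), u5→u6 (2); capacity 3 + 2 + 2 = 7.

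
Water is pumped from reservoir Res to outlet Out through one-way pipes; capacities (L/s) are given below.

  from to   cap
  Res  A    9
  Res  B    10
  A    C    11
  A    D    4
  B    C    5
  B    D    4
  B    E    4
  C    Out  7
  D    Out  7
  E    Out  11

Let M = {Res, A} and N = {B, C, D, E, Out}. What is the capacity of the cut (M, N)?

Edges leaving {Res, A}: Res→B (10), A→C (11), A→D (4).
Cut capacity = 10 + 11 + 4 = 25.

25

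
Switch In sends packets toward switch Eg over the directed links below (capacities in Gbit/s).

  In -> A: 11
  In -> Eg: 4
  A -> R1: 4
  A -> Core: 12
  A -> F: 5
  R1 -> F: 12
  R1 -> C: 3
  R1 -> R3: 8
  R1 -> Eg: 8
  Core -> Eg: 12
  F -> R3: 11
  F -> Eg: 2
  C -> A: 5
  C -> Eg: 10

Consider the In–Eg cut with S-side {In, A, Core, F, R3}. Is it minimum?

Given cut capacity: 4 + 4 + 12 + 2 = 22.
Augment In→Eg: bottleneck 4, flow now 4.
Augment In→A→R1→Eg: bottleneck 4, flow now 8.
Augment In→A→Core→Eg: bottleneck 7, flow now 15.
No augmenting path remains; maximum flow = 15.
In the residual graph, reachable from In: {In}.
Min-cut edges: In→A (11), In→Eg (4); capacity 11 + 4 = 15.
Cut capacity 22 exceeds the max flow 15, so it is not minimum.

No — its capacity is 22, but the minimum cut has capacity 15.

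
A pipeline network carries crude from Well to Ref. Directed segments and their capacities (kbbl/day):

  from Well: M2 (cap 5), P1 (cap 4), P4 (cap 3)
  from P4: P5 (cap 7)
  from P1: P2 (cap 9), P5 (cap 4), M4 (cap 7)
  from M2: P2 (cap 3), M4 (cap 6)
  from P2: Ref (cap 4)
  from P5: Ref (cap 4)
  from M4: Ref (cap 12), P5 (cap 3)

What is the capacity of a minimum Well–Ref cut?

12

Augment Well→P4→P5→Ref: bottleneck 3, flow now 3.
Augment Well→P1→P2→Ref: bottleneck 4, flow now 7.
Augment Well→M2→M4→Ref: bottleneck 5, flow now 12.
No augmenting path remains; maximum flow = 12.
By max-flow min-cut, the minimum cut capacity equals the max flow.
In the residual graph, reachable from Well: {Well}.
Min-cut edges: Well→P4 (3), Well→P1 (4), Well→M2 (5); capacity 3 + 4 + 5 = 12.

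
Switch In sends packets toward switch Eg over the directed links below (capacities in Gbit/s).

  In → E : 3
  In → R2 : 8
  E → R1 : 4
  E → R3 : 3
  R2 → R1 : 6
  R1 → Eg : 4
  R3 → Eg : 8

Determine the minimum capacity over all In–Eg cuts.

7

Augment In→E→R1→Eg: bottleneck 3, flow now 3.
Augment In→R2→R1→Eg: bottleneck 1, flow now 4.
Augment In→R2→R1→E→R3→Eg: bottleneck 3, flow now 7. (uses reverse residual edge)
No augmenting path remains; maximum flow = 7.
By max-flow min-cut, the minimum cut capacity equals the max flow.
In the residual graph, reachable from In: {In, R2, R1}.
Min-cut edges: In→E (3), R1→Eg (4); capacity 3 + 4 = 7.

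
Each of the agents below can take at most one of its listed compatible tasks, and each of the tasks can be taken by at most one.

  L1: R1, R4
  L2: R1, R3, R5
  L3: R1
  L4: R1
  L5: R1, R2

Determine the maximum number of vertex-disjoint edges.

Unit-capacity flow: source→left, listed edges, right→sink; max matching = max flow.
Augmenting path L1→R1 (+1); matched 1.
Augmenting path L2→R3 (+1); matched 2.
Augmenting path L5→R2 (+1); matched 3.
Augmenting path L3→R1→L1→R4 (+1); matched 4.
No augmenting path remains; maximum matching = 4.
König certificate: {L1, L2, L5, R1} is a vertex cover of size 4 (every listed pair touches it), so no matching can be larger.

4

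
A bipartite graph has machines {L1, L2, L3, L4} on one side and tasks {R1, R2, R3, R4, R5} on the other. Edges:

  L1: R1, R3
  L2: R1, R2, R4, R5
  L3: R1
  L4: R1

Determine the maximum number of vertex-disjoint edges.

3

Unit-capacity flow: source→left, listed edges, right→sink; max matching = max flow.
Augmenting path L1→R1 (+1); matched 1.
Augmenting path L2→R2 (+1); matched 2.
Augmenting path L3→R1→L1→R3 (+1); matched 3.
No augmenting path remains; maximum matching = 3.
König certificate: {L1, L2, R1} is a vertex cover of size 3 (every listed pair touches it), so no matching can be larger.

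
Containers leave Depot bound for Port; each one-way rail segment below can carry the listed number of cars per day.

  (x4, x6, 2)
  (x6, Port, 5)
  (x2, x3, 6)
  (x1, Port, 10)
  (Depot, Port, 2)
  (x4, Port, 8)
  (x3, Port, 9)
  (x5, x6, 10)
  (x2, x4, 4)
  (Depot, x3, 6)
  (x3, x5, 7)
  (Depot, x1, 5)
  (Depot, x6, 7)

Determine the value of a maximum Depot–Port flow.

18

Augment Depot→Port: bottleneck 2, flow now 2.
Augment Depot→x1→Port: bottleneck 5, flow now 7.
Augment Depot→x3→Port: bottleneck 6, flow now 13.
Augment Depot→x6→Port: bottleneck 5, flow now 18.
No augmenting path remains; maximum flow = 18.
In the residual graph, reachable from Depot: {Depot, x6}.
Min-cut edges: Depot→x1 (5), Depot→x3 (6), Depot→Port (2), x6→Port (5); capacity 5 + 6 + 2 + 5 = 18.
This cut is saturated, so no flow can exceed 18.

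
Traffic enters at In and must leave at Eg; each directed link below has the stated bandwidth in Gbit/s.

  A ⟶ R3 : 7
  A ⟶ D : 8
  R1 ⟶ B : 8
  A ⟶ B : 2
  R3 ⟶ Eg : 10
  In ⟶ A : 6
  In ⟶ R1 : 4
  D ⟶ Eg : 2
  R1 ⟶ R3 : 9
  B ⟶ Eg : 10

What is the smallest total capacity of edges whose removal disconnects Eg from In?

10

Augment In→A→B→Eg: bottleneck 2, flow now 2.
Augment In→A→D→Eg: bottleneck 2, flow now 4.
Augment In→A→R3→Eg: bottleneck 2, flow now 6.
Augment In→R1→B→Eg: bottleneck 4, flow now 10.
No augmenting path remains; maximum flow = 10.
By max-flow min-cut, the minimum cut capacity equals the max flow.
In the residual graph, reachable from In: {In}.
Min-cut edges: In→A (6), In→R1 (4); capacity 6 + 4 = 10.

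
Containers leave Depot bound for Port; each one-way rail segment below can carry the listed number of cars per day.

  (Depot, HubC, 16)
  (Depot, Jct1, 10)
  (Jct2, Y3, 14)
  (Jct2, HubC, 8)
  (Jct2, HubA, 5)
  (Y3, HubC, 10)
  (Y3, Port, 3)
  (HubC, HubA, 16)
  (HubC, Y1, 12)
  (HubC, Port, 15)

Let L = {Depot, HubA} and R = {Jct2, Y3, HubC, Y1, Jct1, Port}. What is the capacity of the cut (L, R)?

26

Edges leaving {Depot, HubA}: Depot→HubC (16), Depot→Jct1 (10).
Cut capacity = 16 + 10 = 26.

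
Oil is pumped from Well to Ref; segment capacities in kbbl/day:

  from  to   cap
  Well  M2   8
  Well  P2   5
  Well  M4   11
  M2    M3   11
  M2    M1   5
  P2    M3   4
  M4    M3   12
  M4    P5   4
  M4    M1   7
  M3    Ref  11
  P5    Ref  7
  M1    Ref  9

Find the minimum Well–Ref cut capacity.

Augment Well→M2→M3→Ref: bottleneck 8, flow now 8.
Augment Well→P2→M3→Ref: bottleneck 3, flow now 11.
Augment Well→M4→P5→Ref: bottleneck 4, flow now 15.
Augment Well→M4→M1→Ref: bottleneck 7, flow now 22.
Augment Well→P2→M3→M2→M1→Ref: bottleneck 1, flow now 23. (uses reverse residual edge)
No augmenting path remains; maximum flow = 23.
By max-flow min-cut, the minimum cut capacity equals the max flow.
In the residual graph, reachable from Well: {Well, P2}.
Min-cut edges: Well→M2 (8), Well→M4 (11), P2→M3 (4); capacity 8 + 11 + 4 = 23.

23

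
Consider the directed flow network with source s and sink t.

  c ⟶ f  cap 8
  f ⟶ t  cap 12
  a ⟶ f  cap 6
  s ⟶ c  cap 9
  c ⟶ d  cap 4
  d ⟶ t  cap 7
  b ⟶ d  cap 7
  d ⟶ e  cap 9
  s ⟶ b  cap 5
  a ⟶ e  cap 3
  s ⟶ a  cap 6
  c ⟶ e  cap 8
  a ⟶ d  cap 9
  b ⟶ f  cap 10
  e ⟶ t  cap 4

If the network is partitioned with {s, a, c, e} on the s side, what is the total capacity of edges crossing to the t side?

36

Edges leaving {s, a, c, e}: s→b (5), a→d (9), a→f (6), c→d (4), c→f (8), e→t (4).
Cut capacity = 5 + 9 + 6 + 4 + 8 + 4 = 36.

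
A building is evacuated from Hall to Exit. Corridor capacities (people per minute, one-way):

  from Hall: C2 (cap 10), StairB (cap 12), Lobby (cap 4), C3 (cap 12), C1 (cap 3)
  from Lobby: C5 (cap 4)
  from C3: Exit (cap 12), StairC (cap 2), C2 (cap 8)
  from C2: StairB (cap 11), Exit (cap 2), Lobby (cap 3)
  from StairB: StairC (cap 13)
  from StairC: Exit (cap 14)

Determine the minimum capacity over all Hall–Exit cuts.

27

Augment Hall→C3→Exit: bottleneck 12, flow now 12.
Augment Hall→C2→Exit: bottleneck 2, flow now 14.
Augment Hall→StairB→StairC→Exit: bottleneck 12, flow now 26.
Augment Hall→C2→StairB→StairC→Exit: bottleneck 1, flow now 27.
No augmenting path remains; maximum flow = 27.
By max-flow min-cut, the minimum cut capacity equals the max flow.
In the residual graph, reachable from Hall: {Hall, C1, Lobby, C2, StairB, C5}.
Min-cut edges: Hall→C3 (12), C2→Exit (2), StairB→StairC (13); capacity 12 + 2 + 13 = 27.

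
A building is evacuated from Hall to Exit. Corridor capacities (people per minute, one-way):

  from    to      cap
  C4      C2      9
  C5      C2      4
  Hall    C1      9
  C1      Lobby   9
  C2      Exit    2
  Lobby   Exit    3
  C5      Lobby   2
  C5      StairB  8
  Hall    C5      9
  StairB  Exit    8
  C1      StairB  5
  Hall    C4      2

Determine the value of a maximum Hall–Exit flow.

13

Augment Hall→C5→Lobby→Exit: bottleneck 2, flow now 2.
Augment Hall→C5→C2→Exit: bottleneck 2, flow now 4.
Augment Hall→C5→StairB→Exit: bottleneck 5, flow now 9.
Augment Hall→C1→Lobby→Exit: bottleneck 1, flow now 10.
Augment Hall→C1→StairB→Exit: bottleneck 3, flow now 13.
No augmenting path remains; maximum flow = 13.
In the residual graph, reachable from Hall: {Hall, C5, C4, C1, Lobby, C2, StairB}.
Min-cut edges: Lobby→Exit (3), C2→Exit (2), StairB→Exit (8); capacity 3 + 2 + 8 = 13.
This cut is saturated, so no flow can exceed 13.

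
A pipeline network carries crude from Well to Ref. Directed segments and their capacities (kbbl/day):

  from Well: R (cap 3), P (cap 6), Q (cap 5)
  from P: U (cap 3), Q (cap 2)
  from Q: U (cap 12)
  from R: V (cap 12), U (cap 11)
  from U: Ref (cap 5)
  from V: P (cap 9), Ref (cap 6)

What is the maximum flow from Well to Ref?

8

Augment Well→P→U→Ref: bottleneck 3, flow now 3.
Augment Well→Q→U→Ref: bottleneck 2, flow now 5.
Augment Well→R→V→Ref: bottleneck 3, flow now 8.
No augmenting path remains; maximum flow = 8.
In the residual graph, reachable from Well: {Well, P, Q, U}.
Min-cut edges: Well→R (3), U→Ref (5); capacity 3 + 5 = 8.
This cut is saturated, so no flow can exceed 8.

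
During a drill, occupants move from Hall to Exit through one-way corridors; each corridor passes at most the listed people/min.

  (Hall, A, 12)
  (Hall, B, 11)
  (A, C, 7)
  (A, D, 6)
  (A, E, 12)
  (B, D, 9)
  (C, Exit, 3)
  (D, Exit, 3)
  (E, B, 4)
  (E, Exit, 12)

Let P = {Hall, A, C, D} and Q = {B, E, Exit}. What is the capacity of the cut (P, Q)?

29

Edges leaving {Hall, A, C, D}: Hall→B (11), A→E (12), C→Exit (3), D→Exit (3).
Cut capacity = 11 + 12 + 3 + 3 = 29.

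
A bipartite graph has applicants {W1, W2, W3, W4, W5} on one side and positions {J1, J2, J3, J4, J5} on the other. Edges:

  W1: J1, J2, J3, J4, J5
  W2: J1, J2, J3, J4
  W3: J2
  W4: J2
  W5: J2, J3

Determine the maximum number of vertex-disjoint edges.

Unit-capacity flow: source→left, listed edges, right→sink; max matching = max flow.
Augmenting path W1→J1 (+1); matched 1.
Augmenting path W2→J2 (+1); matched 2.
Augmenting path W5→J3 (+1); matched 3.
Augmenting path W3→J2→W2→J4 (+1); matched 4.
No augmenting path remains; maximum matching = 4.
König certificate: {W1, W2, W5, J2} is a vertex cover of size 4 (every listed pair touches it), so no matching can be larger.

4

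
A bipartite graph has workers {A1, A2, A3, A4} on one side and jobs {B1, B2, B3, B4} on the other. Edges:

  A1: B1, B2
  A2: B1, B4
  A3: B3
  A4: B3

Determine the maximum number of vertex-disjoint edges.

Unit-capacity flow: source→left, listed edges, right→sink; max matching = max flow.
Augmenting path A1→B1 (+1); matched 1.
Augmenting path A2→B4 (+1); matched 2.
Augmenting path A3→B3 (+1); matched 3.
No augmenting path remains; maximum matching = 3.
König certificate: {A1, A2, B3} is a vertex cover of size 3 (every listed pair touches it), so no matching can be larger.

3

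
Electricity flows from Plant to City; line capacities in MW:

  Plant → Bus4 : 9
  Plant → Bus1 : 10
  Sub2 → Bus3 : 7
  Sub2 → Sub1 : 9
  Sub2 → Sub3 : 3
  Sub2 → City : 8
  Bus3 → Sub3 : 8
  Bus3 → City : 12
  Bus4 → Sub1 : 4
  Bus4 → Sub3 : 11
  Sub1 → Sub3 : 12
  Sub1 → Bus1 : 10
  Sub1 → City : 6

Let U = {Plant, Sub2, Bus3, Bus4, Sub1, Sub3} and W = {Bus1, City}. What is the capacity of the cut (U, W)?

Edges leaving {Plant, Sub2, Bus3, Bus4, Sub1, Sub3}: Plant→Bus1 (10), Sub2→City (8), Bus3→City (12), Sub1→Bus1 (10), Sub1→City (6).
Cut capacity = 10 + 8 + 12 + 10 + 6 = 46.

46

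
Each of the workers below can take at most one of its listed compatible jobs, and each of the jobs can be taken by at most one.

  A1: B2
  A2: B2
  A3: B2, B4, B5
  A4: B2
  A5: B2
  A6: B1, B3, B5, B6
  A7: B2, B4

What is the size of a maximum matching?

4

Unit-capacity flow: source→left, listed edges, right→sink; max matching = max flow.
Augmenting path A1→B2 (+1); matched 1.
Augmenting path A3→B4 (+1); matched 2.
Augmenting path A6→B1 (+1); matched 3.
Augmenting path A7→B4→A3→B5 (+1); matched 4.
No augmenting path remains; maximum matching = 4.
König certificate: {A3, A6, A7, B2} is a vertex cover of size 4 (every listed pair touches it), so no matching can be larger.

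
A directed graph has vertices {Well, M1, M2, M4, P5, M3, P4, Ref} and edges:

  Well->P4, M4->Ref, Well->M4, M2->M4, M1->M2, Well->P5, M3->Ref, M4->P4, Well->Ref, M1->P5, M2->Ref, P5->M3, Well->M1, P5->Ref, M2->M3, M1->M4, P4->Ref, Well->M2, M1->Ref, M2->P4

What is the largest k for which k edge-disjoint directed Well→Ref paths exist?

6

Assign every edge capacity 1; by Menger, the answer equals the max flow.
Path Well→Ref (+1); total 1.
Path Well→M1→Ref (+1); total 2.
Path Well→M2→Ref (+1); total 3.
Path Well→M4→Ref (+1); total 4.
Path Well→P5→Ref (+1); total 5.
Path Well→P4→Ref (+1); total 6.
No residual Well→Ref path; max flow = 6.
Certifying cut of size 6: {Well→M1, Well→M2, Well→M4, Well→P4, Well→P5, Well→Ref}.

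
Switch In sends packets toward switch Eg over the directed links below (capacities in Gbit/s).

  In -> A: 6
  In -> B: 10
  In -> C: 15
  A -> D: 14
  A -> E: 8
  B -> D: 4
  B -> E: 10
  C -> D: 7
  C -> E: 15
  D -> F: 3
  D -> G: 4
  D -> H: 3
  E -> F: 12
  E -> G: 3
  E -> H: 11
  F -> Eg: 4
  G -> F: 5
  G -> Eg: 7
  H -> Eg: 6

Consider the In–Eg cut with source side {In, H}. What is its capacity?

Edges leaving {In, H}: In→A (6), In→B (10), In→C (15), H→Eg (6).
Cut capacity = 6 + 10 + 15 + 6 = 37.

37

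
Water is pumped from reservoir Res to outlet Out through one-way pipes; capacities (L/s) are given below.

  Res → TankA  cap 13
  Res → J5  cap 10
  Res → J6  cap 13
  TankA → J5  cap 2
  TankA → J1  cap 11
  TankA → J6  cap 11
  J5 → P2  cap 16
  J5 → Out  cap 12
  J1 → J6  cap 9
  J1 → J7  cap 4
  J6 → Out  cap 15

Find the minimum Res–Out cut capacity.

Augment Res→J5→Out: bottleneck 10, flow now 10.
Augment Res→J6→Out: bottleneck 13, flow now 23.
Augment Res→TankA→J5→Out: bottleneck 2, flow now 25.
Augment Res→TankA→J6→Out: bottleneck 2, flow now 27.
No augmenting path remains; maximum flow = 27.
By max-flow min-cut, the minimum cut capacity equals the max flow.
In the residual graph, reachable from Res: {Res, TankA, J1, J6, J7}.
Min-cut edges: Res→J5 (10), TankA→J5 (2), J6→Out (15); capacity 10 + 2 + 15 = 27.

27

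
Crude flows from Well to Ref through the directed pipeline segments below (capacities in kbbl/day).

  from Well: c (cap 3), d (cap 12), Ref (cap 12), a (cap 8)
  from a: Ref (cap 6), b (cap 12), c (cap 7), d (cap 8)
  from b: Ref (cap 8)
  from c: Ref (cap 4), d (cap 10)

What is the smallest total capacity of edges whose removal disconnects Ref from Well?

23

Augment Well→Ref: bottleneck 12, flow now 12.
Augment Well→a→Ref: bottleneck 6, flow now 18.
Augment Well→c→Ref: bottleneck 3, flow now 21.
Augment Well→a→b→Ref: bottleneck 2, flow now 23.
No augmenting path remains; maximum flow = 23.
By max-flow min-cut, the minimum cut capacity equals the max flow.
In the residual graph, reachable from Well: {Well, d}.
Min-cut edges: Well→a (8), Well→c (3), Well→Ref (12); capacity 8 + 3 + 12 = 23.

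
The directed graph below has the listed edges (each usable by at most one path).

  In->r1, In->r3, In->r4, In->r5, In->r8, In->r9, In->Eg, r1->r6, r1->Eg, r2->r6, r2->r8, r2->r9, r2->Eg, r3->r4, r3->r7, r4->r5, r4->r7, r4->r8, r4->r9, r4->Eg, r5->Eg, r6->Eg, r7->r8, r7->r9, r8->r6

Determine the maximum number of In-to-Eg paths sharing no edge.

5

Assign every edge capacity 1; by Menger, the answer equals the max flow.
Path In→Eg (+1); total 1.
Path In→r1→Eg (+1); total 2.
Path In→r4→Eg (+1); total 3.
Path In→r5→Eg (+1); total 4.
Path In→r8→r6→Eg (+1); total 5.
No residual In→Eg path; max flow = 5.
Certifying cut of size 5: {In→Eg, In→r1, r4→Eg, r5→Eg, r8→r6}.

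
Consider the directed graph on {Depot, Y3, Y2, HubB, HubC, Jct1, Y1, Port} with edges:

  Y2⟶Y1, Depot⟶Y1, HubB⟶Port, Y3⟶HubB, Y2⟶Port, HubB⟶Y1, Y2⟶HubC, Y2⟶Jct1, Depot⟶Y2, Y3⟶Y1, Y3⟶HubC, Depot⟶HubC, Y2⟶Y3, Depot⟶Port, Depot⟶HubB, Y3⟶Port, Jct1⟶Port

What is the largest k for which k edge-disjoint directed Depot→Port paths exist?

Assign every edge capacity 1; by Menger, the answer equals the max flow.
Path Depot→Port (+1); total 1.
Path Depot→Y2→Port (+1); total 2.
Path Depot→HubB→Port (+1); total 3.
No residual Depot→Port path; max flow = 3.
Certifying cut of size 3: {Depot→HubB, Depot→Port, Depot→Y2}.

3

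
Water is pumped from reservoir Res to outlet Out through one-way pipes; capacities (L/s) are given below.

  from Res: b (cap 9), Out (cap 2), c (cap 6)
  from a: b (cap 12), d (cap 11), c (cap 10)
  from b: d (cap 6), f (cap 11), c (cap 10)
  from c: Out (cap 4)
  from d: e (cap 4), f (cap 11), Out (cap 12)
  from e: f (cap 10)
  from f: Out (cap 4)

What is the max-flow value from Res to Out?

15

Augment Res→Out: bottleneck 2, flow now 2.
Augment Res→c→Out: bottleneck 4, flow now 6.
Augment Res→b→d→Out: bottleneck 6, flow now 12.
Augment Res→b→f→Out: bottleneck 3, flow now 15.
No augmenting path remains; maximum flow = 15.
In the residual graph, reachable from Res: {Res, c}.
Min-cut edges: Res→b (9), Res→Out (2), c→Out (4); capacity 9 + 2 + 4 = 15.
This cut is saturated, so no flow can exceed 15.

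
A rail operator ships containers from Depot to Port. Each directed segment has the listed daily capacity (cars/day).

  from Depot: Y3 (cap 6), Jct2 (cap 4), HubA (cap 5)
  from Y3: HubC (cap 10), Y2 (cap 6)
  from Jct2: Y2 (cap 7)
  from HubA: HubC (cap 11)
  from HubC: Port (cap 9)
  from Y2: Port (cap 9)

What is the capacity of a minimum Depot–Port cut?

Augment Depot→Y3→HubC→Port: bottleneck 6, flow now 6.
Augment Depot→Jct2→Y2→Port: bottleneck 4, flow now 10.
Augment Depot→HubA→HubC→Port: bottleneck 3, flow now 13.
Augment Depot→HubA→HubC→Y3→Y2→Port: bottleneck 2, flow now 15. (uses reverse residual edge)
No augmenting path remains; maximum flow = 15.
By max-flow min-cut, the minimum cut capacity equals the max flow.
In the residual graph, reachable from Depot: {Depot}.
Min-cut edges: Depot→Y3 (6), Depot→Jct2 (4), Depot→HubA (5); capacity 6 + 4 + 5 = 15.

15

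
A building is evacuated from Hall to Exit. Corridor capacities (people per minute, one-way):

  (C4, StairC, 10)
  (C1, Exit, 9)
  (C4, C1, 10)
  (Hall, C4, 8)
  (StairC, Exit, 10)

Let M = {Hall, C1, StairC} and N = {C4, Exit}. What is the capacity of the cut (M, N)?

27

Edges leaving {Hall, C1, StairC}: Hall→C4 (8), C1→Exit (9), StairC→Exit (10).
Cut capacity = 8 + 9 + 10 = 27.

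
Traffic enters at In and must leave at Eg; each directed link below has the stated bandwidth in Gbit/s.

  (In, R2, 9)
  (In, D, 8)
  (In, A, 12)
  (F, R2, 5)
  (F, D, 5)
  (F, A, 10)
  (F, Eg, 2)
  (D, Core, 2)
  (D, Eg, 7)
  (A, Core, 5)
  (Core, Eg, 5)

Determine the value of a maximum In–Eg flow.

Augment In→D→Eg: bottleneck 7, flow now 7.
Augment In→D→Core→Eg: bottleneck 1, flow now 8.
Augment In→A→Core→Eg: bottleneck 4, flow now 12.
No augmenting path remains; maximum flow = 12.
In the residual graph, reachable from In: {In, R2, D, A, Core}.
Min-cut edges: D→Eg (7), Core→Eg (5); capacity 7 + 5 = 12.
This cut is saturated, so no flow can exceed 12.

12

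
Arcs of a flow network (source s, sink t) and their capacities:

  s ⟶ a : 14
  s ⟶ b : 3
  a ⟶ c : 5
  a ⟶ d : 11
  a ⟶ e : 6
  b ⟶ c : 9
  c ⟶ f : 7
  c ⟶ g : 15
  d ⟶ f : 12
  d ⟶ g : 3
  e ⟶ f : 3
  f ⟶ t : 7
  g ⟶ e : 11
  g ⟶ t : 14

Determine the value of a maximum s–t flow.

17

Augment s→a→c→f→t: bottleneck 5, flow now 5.
Augment s→a→d→f→t: bottleneck 2, flow now 7.
Augment s→a→d→g→t: bottleneck 3, flow now 10.
Augment s→b→c→g→t: bottleneck 3, flow now 13.
Augment s→a→d→f→c→g→t: bottleneck 4, flow now 17. (uses reverse residual edge)
No augmenting path remains; maximum flow = 17.
In the residual graph, reachable from s: {s}.
Min-cut edges: s→a (14), s→b (3); capacity 14 + 3 = 17.
This cut is saturated, so no flow can exceed 17.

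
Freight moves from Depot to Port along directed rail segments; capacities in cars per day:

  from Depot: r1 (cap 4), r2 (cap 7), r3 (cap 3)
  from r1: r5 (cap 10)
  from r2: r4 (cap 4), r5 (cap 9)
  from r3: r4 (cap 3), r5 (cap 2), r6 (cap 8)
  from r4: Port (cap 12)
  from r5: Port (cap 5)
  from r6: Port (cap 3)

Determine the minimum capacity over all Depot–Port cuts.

12

Augment Depot→r1→r5→Port: bottleneck 4, flow now 4.
Augment Depot→r2→r4→Port: bottleneck 4, flow now 8.
Augment Depot→r2→r5→Port: bottleneck 1, flow now 9.
Augment Depot→r3→r4→Port: bottleneck 3, flow now 12.
No augmenting path remains; maximum flow = 12.
By max-flow min-cut, the minimum cut capacity equals the max flow.
In the residual graph, reachable from Depot: {Depot, r1, r2, r5}.
Min-cut edges: Depot→r3 (3), r2→r4 (4), r5→Port (5); capacity 3 + 4 + 5 = 12.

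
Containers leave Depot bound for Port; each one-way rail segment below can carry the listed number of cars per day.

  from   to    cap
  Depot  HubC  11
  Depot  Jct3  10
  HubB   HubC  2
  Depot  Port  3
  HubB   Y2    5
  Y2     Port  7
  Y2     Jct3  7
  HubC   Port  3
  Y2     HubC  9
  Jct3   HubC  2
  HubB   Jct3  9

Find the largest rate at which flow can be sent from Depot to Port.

6

Augment Depot→Port: bottleneck 3, flow now 3.
Augment Depot→HubC→Port: bottleneck 3, flow now 6.
No augmenting path remains; maximum flow = 6.
In the residual graph, reachable from Depot: {Depot, Jct3, HubC}.
Min-cut edges: Depot→Port (3), HubC→Port (3); capacity 3 + 3 = 6.
This cut is saturated, so no flow can exceed 6.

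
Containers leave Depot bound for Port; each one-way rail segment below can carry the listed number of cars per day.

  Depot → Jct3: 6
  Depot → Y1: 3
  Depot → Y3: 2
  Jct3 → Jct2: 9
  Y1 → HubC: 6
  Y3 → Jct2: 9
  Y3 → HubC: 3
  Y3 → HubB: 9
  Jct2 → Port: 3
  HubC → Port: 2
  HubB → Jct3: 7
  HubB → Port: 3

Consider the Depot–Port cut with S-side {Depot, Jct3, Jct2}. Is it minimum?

Given cut capacity: 3 + 2 + 3 = 8.
Augment Depot→Jct3→Jct2→Port: bottleneck 3, flow now 3.
Augment Depot→Y1→HubC→Port: bottleneck 2, flow now 5.
Augment Depot→Y3→HubB→Port: bottleneck 2, flow now 7.
No augmenting path remains; maximum flow = 7.
In the residual graph, reachable from Depot: {Depot, Jct3, Y1, Jct2, HubC}.
Min-cut edges: Depot→Y3 (2), Jct2→Port (3), HubC→Port (2); capacity 2 + 3 + 2 = 7.
Cut capacity 8 exceeds the max flow 7, so it is not minimum.

No — its capacity is 8, but the minimum cut has capacity 7.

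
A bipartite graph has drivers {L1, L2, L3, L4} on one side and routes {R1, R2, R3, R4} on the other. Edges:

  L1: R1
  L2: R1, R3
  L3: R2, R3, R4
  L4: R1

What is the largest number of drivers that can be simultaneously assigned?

3

Unit-capacity flow: source→left, listed edges, right→sink; max matching = max flow.
Augmenting path L1→R1 (+1); matched 1.
Augmenting path L2→R3 (+1); matched 2.
Augmenting path L3→R2 (+1); matched 3.
No augmenting path remains; maximum matching = 3.
König certificate: {L2, L3, R1} is a vertex cover of size 3 (every listed pair touches it), so no matching can be larger.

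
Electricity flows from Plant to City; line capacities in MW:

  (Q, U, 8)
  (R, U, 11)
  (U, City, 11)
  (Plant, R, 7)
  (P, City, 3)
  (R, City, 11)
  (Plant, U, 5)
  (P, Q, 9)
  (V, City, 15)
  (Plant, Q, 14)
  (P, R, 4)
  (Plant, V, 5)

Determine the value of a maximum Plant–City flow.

23

Augment Plant→R→City: bottleneck 7, flow now 7.
Augment Plant→U→City: bottleneck 5, flow now 12.
Augment Plant→V→City: bottleneck 5, flow now 17.
Augment Plant→Q→U→City: bottleneck 6, flow now 23.
No augmenting path remains; maximum flow = 23.
In the residual graph, reachable from Plant: {Plant, Q, U}.
Min-cut edges: Plant→R (7), Plant→V (5), U→City (11); capacity 7 + 5 + 11 = 23.
This cut is saturated, so no flow can exceed 23.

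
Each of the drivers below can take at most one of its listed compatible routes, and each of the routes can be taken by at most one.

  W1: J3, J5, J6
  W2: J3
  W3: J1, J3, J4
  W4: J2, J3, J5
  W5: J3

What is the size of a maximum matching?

Unit-capacity flow: source→left, listed edges, right→sink; max matching = max flow.
Augmenting path W1→J3 (+1); matched 1.
Augmenting path W3→J1 (+1); matched 2.
Augmenting path W4→J2 (+1); matched 3.
Augmenting path W2→J3→W1→J5 (+1); matched 4.
No augmenting path remains; maximum matching = 4.
König certificate: {W1, W3, W4, J3} is a vertex cover of size 4 (every listed pair touches it), so no matching can be larger.

4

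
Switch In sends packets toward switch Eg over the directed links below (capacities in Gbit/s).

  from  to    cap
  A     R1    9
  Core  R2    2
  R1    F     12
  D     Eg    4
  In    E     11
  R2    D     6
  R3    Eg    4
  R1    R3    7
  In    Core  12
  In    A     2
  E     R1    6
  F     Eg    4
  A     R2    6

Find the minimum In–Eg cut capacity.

Augment In→A→R1→R3→Eg: bottleneck 2, flow now 2.
Augment In→E→R1→R3→Eg: bottleneck 2, flow now 4.
Augment In→E→R1→F→Eg: bottleneck 4, flow now 8.
Augment In→Core→R2→D→Eg: bottleneck 2, flow now 10.
No augmenting path remains; maximum flow = 10.
By max-flow min-cut, the minimum cut capacity equals the max flow.
In the residual graph, reachable from In: {In, E, Core}.
Min-cut edges: In→A (2), E→R1 (6), Core→R2 (2); capacity 2 + 6 + 2 = 10.

10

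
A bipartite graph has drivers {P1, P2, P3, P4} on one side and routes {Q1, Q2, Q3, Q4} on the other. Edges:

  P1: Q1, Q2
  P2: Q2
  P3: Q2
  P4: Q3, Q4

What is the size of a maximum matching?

Unit-capacity flow: source→left, listed edges, right→sink; max matching = max flow.
Augmenting path P1→Q1 (+1); matched 1.
Augmenting path P2→Q2 (+1); matched 2.
Augmenting path P4→Q3 (+1); matched 3.
No augmenting path remains; maximum matching = 3.
König certificate: {P1, P4, Q2} is a vertex cover of size 3 (every listed pair touches it), so no matching can be larger.

3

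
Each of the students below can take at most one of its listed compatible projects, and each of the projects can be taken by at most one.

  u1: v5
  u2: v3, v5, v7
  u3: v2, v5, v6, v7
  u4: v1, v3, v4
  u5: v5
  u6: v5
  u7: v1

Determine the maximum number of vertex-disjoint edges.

5

Unit-capacity flow: source→left, listed edges, right→sink; max matching = max flow.
Augmenting path u1→v5 (+1); matched 1.
Augmenting path u2→v3 (+1); matched 2.
Augmenting path u3→v2 (+1); matched 3.
Augmenting path u4→v1 (+1); matched 4.
Augmenting path u7→v1→u4→v4 (+1); matched 5.
No augmenting path remains; maximum matching = 5.
König certificate: {u2, u3, u4, u7, v5} is a vertex cover of size 5 (every listed pair touches it), so no matching can be larger.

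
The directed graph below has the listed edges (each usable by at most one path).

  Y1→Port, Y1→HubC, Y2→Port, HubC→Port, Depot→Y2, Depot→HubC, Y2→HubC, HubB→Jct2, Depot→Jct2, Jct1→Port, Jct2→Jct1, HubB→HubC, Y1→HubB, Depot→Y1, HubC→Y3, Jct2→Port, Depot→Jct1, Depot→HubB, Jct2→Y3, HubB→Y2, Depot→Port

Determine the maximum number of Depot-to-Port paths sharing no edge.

6

Assign every edge capacity 1; by Menger, the answer equals the max flow.
Path Depot→Port (+1); total 1.
Path Depot→Y1→Port (+1); total 2.
Path Depot→Jct1→Port (+1); total 3.
Path Depot→Jct2→Port (+1); total 4.
Path Depot→HubC→Port (+1); total 5.
Path Depot→Y2→Port (+1); total 6.
No residual Depot→Port path; max flow = 6.
Certifying cut of size 6: {Depot→Port, Depot→Y1, HubC→Port, Jct1→Port, Jct2→Port, Y2→Port}.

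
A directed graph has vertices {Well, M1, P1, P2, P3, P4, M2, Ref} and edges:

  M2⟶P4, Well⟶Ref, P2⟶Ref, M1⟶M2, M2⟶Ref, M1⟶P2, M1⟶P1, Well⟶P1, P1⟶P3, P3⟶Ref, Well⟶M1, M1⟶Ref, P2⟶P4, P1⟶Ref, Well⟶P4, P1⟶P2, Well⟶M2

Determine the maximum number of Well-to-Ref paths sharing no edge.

Assign every edge capacity 1; by Menger, the answer equals the max flow.
Path Well→Ref (+1); total 1.
Path Well→M1→Ref (+1); total 2.
Path Well→P1→Ref (+1); total 3.
Path Well→M2→Ref (+1); total 4.
No residual Well→Ref path; max flow = 4.
Certifying cut of size 4: {Well→M1, Well→M2, Well→P1, Well→Ref}.

4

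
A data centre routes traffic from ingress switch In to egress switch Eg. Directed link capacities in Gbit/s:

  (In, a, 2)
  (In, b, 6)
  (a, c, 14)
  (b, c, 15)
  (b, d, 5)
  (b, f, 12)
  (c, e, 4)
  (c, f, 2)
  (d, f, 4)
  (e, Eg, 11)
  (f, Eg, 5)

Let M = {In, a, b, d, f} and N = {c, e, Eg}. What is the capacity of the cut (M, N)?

Edges leaving {In, a, b, d, f}: a→c (14), b→c (15), f→Eg (5).
Cut capacity = 14 + 15 + 5 = 34.

34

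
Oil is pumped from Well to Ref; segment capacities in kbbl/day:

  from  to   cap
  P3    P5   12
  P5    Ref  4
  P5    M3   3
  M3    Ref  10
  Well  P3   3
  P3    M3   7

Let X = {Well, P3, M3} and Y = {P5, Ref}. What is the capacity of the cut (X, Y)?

22

Edges leaving {Well, P3, M3}: P3→P5 (12), M3→Ref (10).
Cut capacity = 12 + 10 = 22.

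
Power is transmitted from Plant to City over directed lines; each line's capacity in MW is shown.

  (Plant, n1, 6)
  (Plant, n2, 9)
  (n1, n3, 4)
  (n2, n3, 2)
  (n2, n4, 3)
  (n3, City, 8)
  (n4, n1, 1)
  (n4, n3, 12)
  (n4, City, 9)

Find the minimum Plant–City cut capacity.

9

Augment Plant→n1→n3→City: bottleneck 4, flow now 4.
Augment Plant→n2→n3→City: bottleneck 2, flow now 6.
Augment Plant→n2→n4→City: bottleneck 3, flow now 9.
No augmenting path remains; maximum flow = 9.
By max-flow min-cut, the minimum cut capacity equals the max flow.
In the residual graph, reachable from Plant: {Plant, n1, n2}.
Min-cut edges: n1→n3 (4), n2→n3 (2), n2→n4 (3); capacity 4 + 2 + 3 = 9.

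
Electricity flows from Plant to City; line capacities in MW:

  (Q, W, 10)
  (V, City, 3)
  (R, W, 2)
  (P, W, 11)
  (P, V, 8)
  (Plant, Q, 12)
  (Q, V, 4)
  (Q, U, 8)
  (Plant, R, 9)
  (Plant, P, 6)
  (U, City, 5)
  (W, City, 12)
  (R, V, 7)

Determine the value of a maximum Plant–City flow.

20

Augment Plant→P→V→City: bottleneck 3, flow now 3.
Augment Plant→P→W→City: bottleneck 3, flow now 6.
Augment Plant→Q→U→City: bottleneck 5, flow now 11.
Augment Plant→Q→W→City: bottleneck 7, flow now 18.
Augment Plant→R→W→City: bottleneck 2, flow now 20.
No augmenting path remains; maximum flow = 20.
In the residual graph, reachable from Plant: {Plant, P, Q, R, U, V, W}.
Min-cut edges: U→City (5), V→City (3), W→City (12); capacity 5 + 3 + 12 = 20.
This cut is saturated, so no flow can exceed 20.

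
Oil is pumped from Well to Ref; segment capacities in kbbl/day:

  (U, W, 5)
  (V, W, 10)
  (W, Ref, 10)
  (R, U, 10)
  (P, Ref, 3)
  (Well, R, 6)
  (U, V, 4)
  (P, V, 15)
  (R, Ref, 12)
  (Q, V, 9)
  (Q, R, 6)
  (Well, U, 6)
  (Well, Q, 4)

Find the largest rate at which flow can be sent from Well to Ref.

16

Augment Well→R→Ref: bottleneck 6, flow now 6.
Augment Well→Q→R→Ref: bottleneck 4, flow now 10.
Augment Well→U→W→Ref: bottleneck 5, flow now 15.
Augment Well→U→V→W→Ref: bottleneck 1, flow now 16.
No augmenting path remains; maximum flow = 16.
In the residual graph, reachable from Well: {Well}.
Min-cut edges: Well→Q (4), Well→R (6), Well→U (6); capacity 4 + 6 + 6 = 16.
This cut is saturated, so no flow can exceed 16.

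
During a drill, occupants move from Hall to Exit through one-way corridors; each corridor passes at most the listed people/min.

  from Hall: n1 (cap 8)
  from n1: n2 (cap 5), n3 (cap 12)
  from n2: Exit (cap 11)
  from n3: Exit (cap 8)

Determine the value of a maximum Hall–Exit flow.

Augment Hall→n1→n2→Exit: bottleneck 5, flow now 5.
Augment Hall→n1→n3→Exit: bottleneck 3, flow now 8.
No augmenting path remains; maximum flow = 8.
In the residual graph, reachable from Hall: {Hall}.
Min-cut edges: Hall→n1 (8); capacity 8 = 8.
This cut is saturated, so no flow can exceed 8.

8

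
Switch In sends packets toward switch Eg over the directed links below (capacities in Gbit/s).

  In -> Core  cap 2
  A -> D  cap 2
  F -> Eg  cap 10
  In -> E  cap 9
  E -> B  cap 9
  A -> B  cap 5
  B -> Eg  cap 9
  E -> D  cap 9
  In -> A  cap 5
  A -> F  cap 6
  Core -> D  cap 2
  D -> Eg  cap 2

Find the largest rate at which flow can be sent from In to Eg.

16

Augment In→E→D→Eg: bottleneck 2, flow now 2.
Augment In→E→B→Eg: bottleneck 7, flow now 9.
Augment In→A→B→Eg: bottleneck 2, flow now 11.
Augment In→A→F→Eg: bottleneck 3, flow now 14.
Augment In→Core→D→E→B→A→F→Eg: bottleneck 2, flow now 16. (uses reverse residual edge)
No augmenting path remains; maximum flow = 16.
In the residual graph, reachable from In: {In}.
Min-cut edges: In→E (9), In→A (5), In→Core (2); capacity 9 + 5 + 2 = 16.
This cut is saturated, so no flow can exceed 16.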